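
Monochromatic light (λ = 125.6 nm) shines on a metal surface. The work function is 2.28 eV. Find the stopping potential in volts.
7.5914 V

The stopping potential V_s satisfies: eV_s = KE_max

First, find KE_max using Einstein's equation:
E_photon = hc/λ = 9.8714 eV
KE_max = E_photon - φ = 9.8714 - 2.28 = 7.5914 eV

Since eV_s = KE_max:
V_s = KE_max/e = 7.5914 V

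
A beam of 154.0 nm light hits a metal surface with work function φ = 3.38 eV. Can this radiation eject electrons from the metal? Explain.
Yes

For photoemission, the photon energy must exceed the work function.

Photon energy: E = hc/λ = 8.0509 eV
Work function: φ = 3.38 eV

Since E_photon (8.0509 eV) > φ (3.38 eV), photoemission WILL occur.
The threshold wavelength is λ₀ = hc/φ = 366.8 nm.
Since 154.0 nm < 366.8 nm, the light has sufficient energy.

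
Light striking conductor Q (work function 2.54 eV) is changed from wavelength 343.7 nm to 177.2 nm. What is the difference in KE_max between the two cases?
3.3895 eV

Using Einstein's equation: KE_max = hc/λ - φ

For λ₁ = 343.7 nm:
KE₁ = hc/λ₁ - φ = 3.6073 - 2.54 = 1.0673 eV

For λ₂ = 177.2 nm:
KE₂ = hc/λ₂ - φ = 6.9969 - 2.54 = 4.4569 eV

Change in KE:
ΔKE = KE₂ - KE₁ = 4.4569 - 1.0673 = 3.3895 eV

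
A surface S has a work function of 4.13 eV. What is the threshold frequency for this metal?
9.9863e+14 Hz

The threshold frequency is when the photon energy equals the work function:
hf₀ = φ

Solving for f₀:
f₀ = φ/h = (4.13 eV × 1.602×10⁻¹⁹ J/eV) / (6.626×10⁻³⁴ J·s)
f₀ = 9.9863e+14 Hz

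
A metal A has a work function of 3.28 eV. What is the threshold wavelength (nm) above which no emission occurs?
378.00 nm

The threshold wavelength is when the photon energy equals the work function:
hc/λ₀ = φ

Solving for λ₀:
λ₀ = hc/φ = (6.626×10⁻³⁴ J·s)(3×10⁸ m/s) / (3.28 eV × 1.602×10⁻¹⁹ J/eV)
λ₀ = 378.00 nm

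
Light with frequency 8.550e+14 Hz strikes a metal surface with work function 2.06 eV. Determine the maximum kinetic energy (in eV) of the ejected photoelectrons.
1.4760 eV

Using Einstein's photoelectric equation: KE_max = hf - φ

First, calculate the photon energy:
E_photon = hf = (6.626×10⁻³⁴ J·s)(8.550e+14 Hz)
E_photon = 3.5360 eV

Then, the maximum kinetic energy:
KE_max = E_photon - φ = 3.5360 eV - 2.06 eV = 1.4760 eV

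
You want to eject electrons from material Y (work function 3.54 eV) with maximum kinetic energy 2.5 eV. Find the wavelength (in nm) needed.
205.27 nm

From Einstein's equation: KE_max = hc/λ - φ

Rearranging for λ:
hc/λ = KE_max + φ
λ = hc/(KE_max + φ)

Required photon energy:
E_photon = KE_max + φ = 2.5 + 3.54 = 6.04 eV

Required wavelength:
λ = hc/E_photon = (6.626×10⁻³⁴)(3×10⁸) / (6.04 × 1.602×10⁻¹⁹)
λ = 205.27 nm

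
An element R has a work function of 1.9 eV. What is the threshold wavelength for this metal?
652.55 nm

The threshold wavelength is when the photon energy equals the work function:
hc/λ₀ = φ

Solving for λ₀:
λ₀ = hc/φ = (6.626×10⁻³⁴ J·s)(3×10⁸ m/s) / (1.9 eV × 1.602×10⁻¹⁹ J/eV)
λ₀ = 652.55 nm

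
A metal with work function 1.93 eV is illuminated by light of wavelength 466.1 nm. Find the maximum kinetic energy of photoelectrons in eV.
0.7300 eV

Using Einstein's photoelectric equation: KE_max = hf - φ = hc/λ - φ

First, calculate the photon energy:
E_photon = hc/λ = (6.626×10⁻³⁴ J·s)(3×10⁸ m/s) / (466.1×10⁻⁹ m)
E_photon = 2.6600 eV

Then, the maximum kinetic energy:
KE_max = E_photon - φ = 2.6600 eV - 1.93 eV = 0.7300 eV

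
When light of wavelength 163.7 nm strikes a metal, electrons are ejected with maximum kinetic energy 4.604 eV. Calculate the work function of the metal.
2.97 eV

From Einstein's photoelectric equation: KE_max = hf - φ = hc/λ - φ

Rearranging for φ:
φ = hc/λ - KE_max

Calculate photon energy:
E_photon = hc/λ = 7.5739 eV

Therefore:
φ = 7.5739 - 4.604 = 2.97 eV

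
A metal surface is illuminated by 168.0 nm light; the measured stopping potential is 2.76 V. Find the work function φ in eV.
4.62 eV

The stopping potential gives the maximum kinetic energy: KE_max = eV_s = 2.76 eV

From Einstein's photoelectric equation: KE_max = hc/λ - φ
Rearranging: φ = hc/λ - KE_max

Calculate photon energy:
E_photon = hc/λ = (6.626×10⁻³⁴ J·s)(3×10⁸ m/s) / (168.0×10⁻⁹ m) = 7.3800 eV

Therefore:
φ = 7.3800 - 2.76 = 4.62 eV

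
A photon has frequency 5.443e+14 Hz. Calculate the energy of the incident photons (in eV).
2.2510 eV

Using E = hf:

E = hf = (6.626×10⁻³⁴ J·s)(5.443e+14 Hz)
E = 2.2510 eV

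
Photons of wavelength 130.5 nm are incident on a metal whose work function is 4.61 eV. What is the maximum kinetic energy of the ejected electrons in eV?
4.8907 eV

Using Einstein's photoelectric equation: KE_max = hf - φ = hc/λ - φ

First, calculate the photon energy:
E_photon = hc/λ = (6.626×10⁻³⁴ J·s)(3×10⁸ m/s) / (130.5×10⁻⁹ m)
E_photon = 9.5007 eV

Then, the maximum kinetic energy:
KE_max = E_photon - φ = 9.5007 eV - 4.61 eV = 4.8907 eV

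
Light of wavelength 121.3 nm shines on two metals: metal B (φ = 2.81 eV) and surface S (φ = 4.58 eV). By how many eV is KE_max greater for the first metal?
1.7700 eV

Using KE_max = hc/λ - φ for each metal:

Photon energy: E = hc/λ = 10.2213 eV

For metal B (φ₁ = 2.81 eV):
KE₁ = E - φ₁ = 10.2213 - 2.81 = 7.4113 eV

For surface S (φ₂ = 4.58 eV):
KE₂ = E - φ₂ = 10.2213 - 4.58 = 5.6413 eV

Difference:
ΔKE = KE₁ - KE₂ = 7.4113 - 5.6413 = 1.7700 eV

Note: The difference equals the difference in work functions: 4.58 - 2.81 = 1.77 eV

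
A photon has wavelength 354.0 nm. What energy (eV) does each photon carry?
3.5024 eV

Using E = hf = hc/λ:

E = hc/λ = (6.626×10⁻³⁴ J·s)(3×10⁸ m/s) / (354.0×10⁻⁹ m)
E = 3.5024 eV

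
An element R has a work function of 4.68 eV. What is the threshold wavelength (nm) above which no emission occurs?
264.92 nm

The threshold wavelength is when the photon energy equals the work function:
hc/λ₀ = φ

Solving for λ₀:
λ₀ = hc/φ = (6.626×10⁻³⁴ J·s)(3×10⁸ m/s) / (4.68 eV × 1.602×10⁻¹⁹ J/eV)
λ₀ = 264.92 nm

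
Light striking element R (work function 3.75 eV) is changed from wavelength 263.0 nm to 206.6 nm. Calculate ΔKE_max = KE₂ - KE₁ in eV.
1.2869 eV

Using Einstein's equation: KE_max = hc/λ - φ

For λ₁ = 263.0 nm:
KE₁ = hc/λ₁ - φ = 4.7142 - 3.75 = 0.9642 eV

For λ₂ = 206.6 nm:
KE₂ = hc/λ₂ - φ = 6.0012 - 3.75 = 2.2512 eV

Change in KE:
ΔKE = KE₂ - KE₁ = 2.2512 - 0.9642 = 1.2869 eV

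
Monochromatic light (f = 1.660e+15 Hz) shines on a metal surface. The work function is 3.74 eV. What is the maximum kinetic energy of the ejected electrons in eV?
3.1252 eV

Using Einstein's photoelectric equation: KE_max = hf - φ

First, calculate the photon energy:
E_photon = hf = (6.626×10⁻³⁴ J·s)(1.660e+15 Hz)
E_photon = 6.8652 eV

Then, the maximum kinetic energy:
KE_max = E_photon - φ = 6.8652 eV - 3.74 eV = 3.1252 eV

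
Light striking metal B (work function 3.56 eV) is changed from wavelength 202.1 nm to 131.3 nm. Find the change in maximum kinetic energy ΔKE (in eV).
3.3080 eV

Using Einstein's equation: KE_max = hc/λ - φ

For λ₁ = 202.1 nm:
KE₁ = hc/λ₁ - φ = 6.1348 - 3.56 = 2.5748 eV

For λ₂ = 131.3 nm:
KE₂ = hc/λ₂ - φ = 9.4428 - 3.56 = 5.8828 eV

Change in KE:
ΔKE = KE₂ - KE₁ = 5.8828 - 2.5748 = 3.3080 eV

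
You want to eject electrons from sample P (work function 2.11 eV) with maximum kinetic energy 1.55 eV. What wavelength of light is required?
338.75 nm

From Einstein's equation: KE_max = hc/λ - φ

Rearranging for λ:
hc/λ = KE_max + φ
λ = hc/(KE_max + φ)

Required photon energy:
E_photon = KE_max + φ = 1.55 + 2.11 = 3.66 eV

Required wavelength:
λ = hc/E_photon = (6.626×10⁻³⁴)(3×10⁸) / (3.66 × 1.602×10⁻¹⁹)
λ = 338.75 nm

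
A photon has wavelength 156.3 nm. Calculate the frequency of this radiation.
1.9181e+15 Hz

Using the wave equation: c = fλ

Solving for frequency:
f = c/λ = (3×10⁸ m/s) / (156.3×10⁻⁹ m)
f = 1.9181e+15 Hz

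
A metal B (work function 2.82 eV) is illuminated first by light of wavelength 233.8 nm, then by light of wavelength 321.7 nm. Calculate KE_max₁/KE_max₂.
2.4013

Using Einstein's equation: KE_max = hc/λ - φ

For λ₁ = 233.8 nm:
E₁ = hc/λ₁ = 5.3030 eV
KE₁ = E₁ - φ = 5.3030 - 2.82 = 2.4830 eV

For λ₂ = 321.7 nm:
E₂ = hc/λ₂ = 3.8540 eV
KE₂ = E₂ - φ = 3.8540 - 2.82 = 1.0340 eV

Ratio: KE₁/KE₂ = 2.4830/1.0340 = 2.4013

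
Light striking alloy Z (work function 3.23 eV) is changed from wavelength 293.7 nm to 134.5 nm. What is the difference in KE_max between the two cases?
4.9967 eV

Using Einstein's equation: KE_max = hc/λ - φ

For λ₁ = 293.7 nm:
KE₁ = hc/λ₁ - φ = 4.2215 - 3.23 = 0.9915 eV

For λ₂ = 134.5 nm:
KE₂ = hc/λ₂ - φ = 9.2182 - 3.23 = 5.9882 eV

Change in KE:
ΔKE = KE₂ - KE₁ = 5.9882 - 0.9915 = 4.9967 eV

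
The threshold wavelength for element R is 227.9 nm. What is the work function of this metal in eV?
5.44 eV

At the threshold wavelength, photon energy equals work function:
φ = hc/λ₀

Calculating:
φ = (6.626×10⁻³⁴ J·s)(3×10⁸ m/s) / (227.9×10⁻⁹ m)
φ = 5.44 eV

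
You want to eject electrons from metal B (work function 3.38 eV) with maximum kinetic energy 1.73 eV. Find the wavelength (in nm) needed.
242.63 nm

From Einstein's equation: KE_max = hc/λ - φ

Rearranging for λ:
hc/λ = KE_max + φ
λ = hc/(KE_max + φ)

Required photon energy:
E_photon = KE_max + φ = 1.73 + 3.38 = 5.11 eV

Required wavelength:
λ = hc/E_photon = (6.626×10⁻³⁴)(3×10⁸) / (5.11 × 1.602×10⁻¹⁹)
λ = 242.63 nm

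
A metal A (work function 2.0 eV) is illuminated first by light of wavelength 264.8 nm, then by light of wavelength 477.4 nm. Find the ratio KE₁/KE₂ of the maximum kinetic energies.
4.4922

Using Einstein's equation: KE_max = hc/λ - φ

For λ₁ = 264.8 nm:
E₁ = hc/λ₁ = 4.6822 eV
KE₁ = E₁ - φ = 4.6822 - 2.0 = 2.6822 eV

For λ₂ = 477.4 nm:
E₂ = hc/λ₂ = 2.5971 eV
KE₂ = E₂ - φ = 2.5971 - 2.0 = 0.5971 eV

Ratio: KE₁/KE₂ = 2.6822/0.5971 = 4.4922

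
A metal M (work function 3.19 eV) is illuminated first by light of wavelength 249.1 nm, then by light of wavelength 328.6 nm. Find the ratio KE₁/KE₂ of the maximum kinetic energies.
3.0651

Using Einstein's equation: KE_max = hc/λ - φ

For λ₁ = 249.1 nm:
E₁ = hc/λ₁ = 4.9773 eV
KE₁ = E₁ - φ = 4.9773 - 3.19 = 1.7873 eV

For λ₂ = 328.6 nm:
E₂ = hc/λ₂ = 3.7731 eV
KE₂ = E₂ - φ = 3.7731 - 3.19 = 0.5831 eV

Ratio: KE₁/KE₂ = 1.7873/0.5831 = 3.0651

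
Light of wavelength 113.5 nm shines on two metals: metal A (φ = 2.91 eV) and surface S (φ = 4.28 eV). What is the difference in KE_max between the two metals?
1.3700 eV

Using KE_max = hc/λ - φ for each metal:

Photon energy: E = hc/λ = 10.9237 eV

For metal A (φ₁ = 2.91 eV):
KE₁ = E - φ₁ = 10.9237 - 2.91 = 8.0137 eV

For surface S (φ₂ = 4.28 eV):
KE₂ = E - φ₂ = 10.9237 - 4.28 = 6.6437 eV

Difference:
ΔKE = KE₁ - KE₂ = 8.0137 - 6.6437 = 1.3700 eV

Note: The difference equals the difference in work functions: 4.28 - 2.91 = 1.37 eV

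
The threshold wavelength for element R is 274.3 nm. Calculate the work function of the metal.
4.52 eV

At the threshold wavelength, photon energy equals work function:
φ = hc/λ₀

Calculating:
φ = (6.626×10⁻³⁴ J·s)(3×10⁸ m/s) / (274.3×10⁻⁹ m)
φ = 4.52 eV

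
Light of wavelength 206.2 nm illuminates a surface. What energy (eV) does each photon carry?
6.0128 eV

Using E = hf = hc/λ:

E = hc/λ = (6.626×10⁻³⁴ J·s)(3×10⁸ m/s) / (206.2×10⁻⁹ m)
E = 6.0128 eV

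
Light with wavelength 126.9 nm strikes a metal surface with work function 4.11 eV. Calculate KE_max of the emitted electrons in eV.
5.6602 eV

Using Einstein's photoelectric equation: KE_max = hf - φ = hc/λ - φ

First, calculate the photon energy:
E_photon = hc/λ = (6.626×10⁻³⁴ J·s)(3×10⁸ m/s) / (126.9×10⁻⁹ m)
E_photon = 9.7702 eV

Then, the maximum kinetic energy:
KE_max = E_photon - φ = 9.7702 eV - 4.11 eV = 5.6602 eV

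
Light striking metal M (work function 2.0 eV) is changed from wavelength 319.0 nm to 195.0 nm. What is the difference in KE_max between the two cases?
2.4715 eV

Using Einstein's equation: KE_max = hc/λ - φ

For λ₁ = 319.0 nm:
KE₁ = hc/λ₁ - φ = 3.8867 - 2.0 = 1.8867 eV

For λ₂ = 195.0 nm:
KE₂ = hc/λ₂ - φ = 6.3582 - 2.0 = 4.3582 eV

Change in KE:
ΔKE = KE₂ - KE₁ = 4.3582 - 1.8867 = 2.4715 eV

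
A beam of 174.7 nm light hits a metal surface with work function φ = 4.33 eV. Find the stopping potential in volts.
2.7670 V

The stopping potential V_s satisfies: eV_s = KE_max

First, find KE_max using Einstein's equation:
E_photon = hc/λ = 7.0970 eV
KE_max = E_photon - φ = 7.0970 - 4.33 = 2.7670 eV

Since eV_s = KE_max:
V_s = KE_max/e = 2.7670 V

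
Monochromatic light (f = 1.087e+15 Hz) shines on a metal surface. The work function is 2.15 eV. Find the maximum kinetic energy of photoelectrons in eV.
2.3455 eV

Using Einstein's photoelectric equation: KE_max = hf - φ

First, calculate the photon energy:
E_photon = hf = (6.626×10⁻³⁴ J·s)(1.087e+15 Hz)
E_photon = 4.4955 eV

Then, the maximum kinetic energy:
KE_max = E_photon - φ = 4.4955 eV - 2.15 eV = 2.3455 eV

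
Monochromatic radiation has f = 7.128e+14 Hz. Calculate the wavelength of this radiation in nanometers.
420.58 nm

Using the wave equation: c = fλ

Solving for wavelength:
λ = c/f = (3×10⁸ m/s) / (7.128e+14 Hz)
λ = 420.58 nm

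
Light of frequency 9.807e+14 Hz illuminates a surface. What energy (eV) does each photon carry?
4.0558 eV

Using E = hf:

E = hf = (6.626×10⁻³⁴ J·s)(9.807e+14 Hz)
E = 4.0558 eV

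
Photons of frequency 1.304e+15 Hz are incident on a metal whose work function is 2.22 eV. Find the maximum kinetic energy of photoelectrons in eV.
3.1729 eV

Using Einstein's photoelectric equation: KE_max = hf - φ

First, calculate the photon energy:
E_photon = hf = (6.626×10⁻³⁴ J·s)(1.304e+15 Hz)
E_photon = 5.3929 eV

Then, the maximum kinetic energy:
KE_max = E_photon - φ = 5.3929 eV - 2.22 eV = 3.1729 eV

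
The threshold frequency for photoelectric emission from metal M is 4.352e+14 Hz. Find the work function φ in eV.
1.80 eV

At the threshold frequency, photon energy equals work function:
φ = hf₀

Calculating:
φ = (6.626×10⁻³⁴ J·s)(4.352e+14 Hz)
φ = 1.80 eV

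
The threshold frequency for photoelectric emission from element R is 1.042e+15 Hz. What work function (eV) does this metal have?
4.31 eV

At the threshold frequency, photon energy equals work function:
φ = hf₀

Calculating:
φ = (6.626×10⁻³⁴ J·s)(1.042e+15 Hz)
φ = 4.31 eV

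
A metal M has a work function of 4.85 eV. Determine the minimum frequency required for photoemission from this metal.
1.1727e+15 Hz

The threshold frequency is when the photon energy equals the work function:
hf₀ = φ

Solving for f₀:
f₀ = φ/h = (4.85 eV × 1.602×10⁻¹⁹ J/eV) / (6.626×10⁻³⁴ J·s)
f₀ = 1.1727e+15 Hz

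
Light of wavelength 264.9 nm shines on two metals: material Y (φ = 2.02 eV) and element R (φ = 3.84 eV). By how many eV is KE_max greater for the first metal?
1.8200 eV

Using KE_max = hc/λ - φ for each metal:

Photon energy: E = hc/λ = 4.6804 eV

For material Y (φ₁ = 2.02 eV):
KE₁ = E - φ₁ = 4.6804 - 2.02 = 2.6604 eV

For element R (φ₂ = 3.84 eV):
KE₂ = E - φ₂ = 4.6804 - 3.84 = 0.8404 eV

Difference:
ΔKE = KE₁ - KE₂ = 2.6604 - 0.8404 = 1.8200 eV

Note: The difference equals the difference in work functions: 3.84 - 2.02 = 1.82 eV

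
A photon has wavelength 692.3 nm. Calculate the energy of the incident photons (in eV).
1.7909 eV

Using E = hf = hc/λ:

E = hc/λ = (6.626×10⁻³⁴ J·s)(3×10⁸ m/s) / (692.3×10⁻⁹ m)
E = 1.7909 eV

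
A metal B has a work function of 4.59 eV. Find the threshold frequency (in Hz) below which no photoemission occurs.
1.1099e+15 Hz

The threshold frequency is when the photon energy equals the work function:
hf₀ = φ

Solving for f₀:
f₀ = φ/h = (4.59 eV × 1.602×10⁻¹⁹ J/eV) / (6.626×10⁻³⁴ J·s)
f₀ = 1.1099e+15 Hz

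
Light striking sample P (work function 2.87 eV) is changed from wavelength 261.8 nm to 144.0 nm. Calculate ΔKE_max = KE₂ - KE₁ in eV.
3.8742 eV

Using Einstein's equation: KE_max = hc/λ - φ

For λ₁ = 261.8 nm:
KE₁ = hc/λ₁ - φ = 4.7358 - 2.87 = 1.8658 eV

For λ₂ = 144.0 nm:
KE₂ = hc/λ₂ - φ = 8.6100 - 2.87 = 5.7400 eV

Change in KE:
ΔKE = KE₂ - KE₁ = 5.7400 - 1.8658 = 3.8742 eV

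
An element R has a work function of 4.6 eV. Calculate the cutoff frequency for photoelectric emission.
1.1123e+15 Hz

The threshold frequency is when the photon energy equals the work function:
hf₀ = φ

Solving for f₀:
f₀ = φ/h = (4.6 eV × 1.602×10⁻¹⁹ J/eV) / (6.626×10⁻³⁴ J·s)
f₀ = 1.1123e+15 Hz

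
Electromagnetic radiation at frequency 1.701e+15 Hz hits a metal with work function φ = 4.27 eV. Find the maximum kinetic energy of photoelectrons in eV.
2.7648 eV

Using Einstein's photoelectric equation: KE_max = hf - φ

First, calculate the photon energy:
E_photon = hf = (6.626×10⁻³⁴ J·s)(1.701e+15 Hz)
E_photon = 7.0348 eV

Then, the maximum kinetic energy:
KE_max = E_photon - φ = 7.0348 eV - 4.27 eV = 2.7648 eV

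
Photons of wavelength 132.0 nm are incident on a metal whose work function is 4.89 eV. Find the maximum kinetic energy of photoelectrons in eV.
4.5027 eV

Using Einstein's photoelectric equation: KE_max = hf - φ = hc/λ - φ

First, calculate the photon energy:
E_photon = hc/λ = (6.626×10⁻³⁴ J·s)(3×10⁸ m/s) / (132.0×10⁻⁹ m)
E_photon = 9.3927 eV

Then, the maximum kinetic energy:
KE_max = E_photon - φ = 9.3927 eV - 4.89 eV = 4.5027 eV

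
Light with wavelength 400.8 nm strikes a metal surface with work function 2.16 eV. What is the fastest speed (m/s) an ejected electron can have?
5.7301e+05 m/s

First, find the maximum kinetic energy:
E_photon = hc/λ = 3.0934 eV
KE_max = E_photon - φ = 3.0934 - 2.16 = 0.9334 eV

Convert to Joules: KE_max = 0.9334 × 1.602×10⁻¹⁹ J = 1.4955e-19 J

Then use KE = ½mv² to find velocity:
v = √(2·KE/m) = √(2 × 1.4955e-19 J / 9.109e-31 kg)
v = 5.7301e+05 m/s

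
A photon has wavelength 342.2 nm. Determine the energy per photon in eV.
3.6232 eV

Using E = hf = hc/λ:

E = hc/λ = (6.626×10⁻³⁴ J·s)(3×10⁸ m/s) / (342.2×10⁻⁹ m)
E = 3.6232 eV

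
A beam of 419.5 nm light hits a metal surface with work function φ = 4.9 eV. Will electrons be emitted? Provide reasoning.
No

For photoemission, the photon energy must exceed the work function.

Photon energy: E = hc/λ = 2.9555 eV
Work function: φ = 4.9 eV

Since E_photon (2.9555 eV) < φ (4.9 eV), photoemission will NOT occur.
The threshold wavelength is λ₀ = hc/φ = 253.0 nm.
Since 419.5 nm > 253.0 nm, the photons lack sufficient energy.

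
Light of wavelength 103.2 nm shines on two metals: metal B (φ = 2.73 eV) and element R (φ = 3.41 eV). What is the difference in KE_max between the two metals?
0.6800 eV

Using KE_max = hc/λ - φ for each metal:

Photon energy: E = hc/λ = 12.0140 eV

For metal B (φ₁ = 2.73 eV):
KE₁ = E - φ₁ = 12.0140 - 2.73 = 9.2840 eV

For element R (φ₂ = 3.41 eV):
KE₂ = E - φ₂ = 12.0140 - 3.41 = 8.6040 eV

Difference:
ΔKE = KE₁ - KE₂ = 9.2840 - 8.6040 = 0.6800 eV

Note: The difference equals the difference in work functions: 3.41 - 2.73 = 0.68 eV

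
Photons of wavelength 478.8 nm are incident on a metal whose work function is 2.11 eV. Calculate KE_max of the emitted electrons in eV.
0.4795 eV

Using Einstein's photoelectric equation: KE_max = hf - φ = hc/λ - φ

First, calculate the photon energy:
E_photon = hc/λ = (6.626×10⁻³⁴ J·s)(3×10⁸ m/s) / (478.8×10⁻⁹ m)
E_photon = 2.5895 eV

Then, the maximum kinetic energy:
KE_max = E_photon - φ = 2.5895 eV - 2.11 eV = 0.4795 eV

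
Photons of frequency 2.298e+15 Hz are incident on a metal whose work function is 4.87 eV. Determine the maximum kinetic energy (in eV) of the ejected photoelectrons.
4.6338 eV

Using Einstein's photoelectric equation: KE_max = hf - φ

First, calculate the photon energy:
E_photon = hf = (6.626×10⁻³⁴ J·s)(2.298e+15 Hz)
E_photon = 9.5038 eV

Then, the maximum kinetic energy:
KE_max = E_photon - φ = 9.5038 eV - 4.87 eV = 4.6338 eV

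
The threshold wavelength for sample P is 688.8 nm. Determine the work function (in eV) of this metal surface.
1.80 eV

At the threshold wavelength, photon energy equals work function:
φ = hc/λ₀

Calculating:
φ = (6.626×10⁻³⁴ J·s)(3×10⁸ m/s) / (688.8×10⁻⁹ m)
φ = 1.80 eV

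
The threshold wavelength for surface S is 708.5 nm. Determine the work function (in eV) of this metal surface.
1.75 eV

At the threshold wavelength, photon energy equals work function:
φ = hc/λ₀

Calculating:
φ = (6.626×10⁻³⁴ J·s)(3×10⁸ m/s) / (708.5×10⁻⁹ m)
φ = 1.75 eV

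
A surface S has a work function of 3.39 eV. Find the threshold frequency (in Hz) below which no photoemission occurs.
8.1970e+14 Hz

The threshold frequency is when the photon energy equals the work function:
hf₀ = φ

Solving for f₀:
f₀ = φ/h = (3.39 eV × 1.602×10⁻¹⁹ J/eV) / (6.626×10⁻³⁴ J·s)
f₀ = 8.1970e+14 Hz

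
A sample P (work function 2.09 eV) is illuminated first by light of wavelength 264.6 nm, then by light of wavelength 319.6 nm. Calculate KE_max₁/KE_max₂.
1.4506

Using Einstein's equation: KE_max = hc/λ - φ

For λ₁ = 264.6 nm:
E₁ = hc/λ₁ = 4.6857 eV
KE₁ = E₁ - φ = 4.6857 - 2.09 = 2.5957 eV

For λ₂ = 319.6 nm:
E₂ = hc/λ₂ = 3.8794 eV
KE₂ = E₂ - φ = 3.8794 - 2.09 = 1.7894 eV

Ratio: KE₁/KE₂ = 2.5957/1.7894 = 1.4506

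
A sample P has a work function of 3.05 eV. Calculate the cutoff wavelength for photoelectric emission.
406.51 nm

The threshold wavelength is when the photon energy equals the work function:
hc/λ₀ = φ

Solving for λ₀:
λ₀ = hc/φ = (6.626×10⁻³⁴ J·s)(3×10⁸ m/s) / (3.05 eV × 1.602×10⁻¹⁹ J/eV)
λ₀ = 406.51 nm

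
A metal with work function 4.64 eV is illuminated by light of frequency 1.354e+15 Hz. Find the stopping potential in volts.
0.9597 V

The stopping potential V_s satisfies: eV_s = KE_max

First, find KE_max using Einstein's equation:
E_photon = hf = (6.626×10⁻³⁴ J·s)(1.354e+15 Hz) = 5.5997 eV
KE_max = E_photon - φ = 5.5997 - 4.64 = 0.9597 eV

Since eV_s = KE_max:
V_s = KE_max/e = 0.9597 V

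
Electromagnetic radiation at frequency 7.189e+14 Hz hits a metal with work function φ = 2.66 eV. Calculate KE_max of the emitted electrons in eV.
0.3131 eV

Using Einstein's photoelectric equation: KE_max = hf - φ

First, calculate the photon energy:
E_photon = hf = (6.626×10⁻³⁴ J·s)(7.189e+14 Hz)
E_photon = 2.9731 eV

Then, the maximum kinetic energy:
KE_max = E_photon - φ = 2.9731 eV - 2.66 eV = 0.3131 eV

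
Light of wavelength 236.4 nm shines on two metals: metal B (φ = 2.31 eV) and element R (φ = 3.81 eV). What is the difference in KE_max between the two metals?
1.5000 eV

Using KE_max = hc/λ - φ for each metal:

Photon energy: E = hc/λ = 5.2447 eV

For metal B (φ₁ = 2.31 eV):
KE₁ = E - φ₁ = 5.2447 - 2.31 = 2.9347 eV

For element R (φ₂ = 3.81 eV):
KE₂ = E - φ₂ = 5.2447 - 3.81 = 1.4347 eV

Difference:
ΔKE = KE₁ - KE₂ = 2.9347 - 1.4347 = 1.5000 eV

Note: The difference equals the difference in work functions: 3.81 - 2.31 = 1.50 eV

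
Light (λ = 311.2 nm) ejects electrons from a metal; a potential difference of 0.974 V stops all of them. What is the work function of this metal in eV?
3.01 eV

The stopping potential gives the maximum kinetic energy: KE_max = eV_s = 0.974 eV

From Einstein's photoelectric equation: KE_max = hc/λ - φ
Rearranging: φ = hc/λ - KE_max

Calculate photon energy:
E_photon = hc/λ = (6.626×10⁻³⁴ J·s)(3×10⁸ m/s) / (311.2×10⁻⁹ m) = 3.9841 eV

Therefore:
φ = 3.9841 - 0.974 = 3.01 eV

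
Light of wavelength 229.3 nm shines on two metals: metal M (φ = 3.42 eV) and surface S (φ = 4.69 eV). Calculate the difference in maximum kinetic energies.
1.2700 eV

Using KE_max = hc/λ - φ for each metal:

Photon energy: E = hc/λ = 5.4071 eV

For metal M (φ₁ = 3.42 eV):
KE₁ = E - φ₁ = 5.4071 - 3.42 = 1.9871 eV

For surface S (φ₂ = 4.69 eV):
KE₂ = E - φ₂ = 5.4071 - 4.69 = 0.7171 eV

Difference:
ΔKE = KE₁ - KE₂ = 1.9871 - 0.7171 = 1.2700 eV

Note: The difference equals the difference in work functions: 4.69 - 3.42 = 1.27 eV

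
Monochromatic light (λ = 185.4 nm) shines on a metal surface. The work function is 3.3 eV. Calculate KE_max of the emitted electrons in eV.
3.3874 eV

Using Einstein's photoelectric equation: KE_max = hf - φ = hc/λ - φ

First, calculate the photon energy:
E_photon = hc/λ = (6.626×10⁻³⁴ J·s)(3×10⁸ m/s) / (185.4×10⁻⁹ m)
E_photon = 6.6874 eV

Then, the maximum kinetic energy:
KE_max = E_photon - φ = 6.6874 eV - 3.3 eV = 3.3874 eV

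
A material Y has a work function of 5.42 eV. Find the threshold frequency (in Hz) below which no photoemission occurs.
1.3106e+15 Hz

The threshold frequency is when the photon energy equals the work function:
hf₀ = φ

Solving for f₀:
f₀ = φ/h = (5.42 eV × 1.602×10⁻¹⁹ J/eV) / (6.626×10⁻³⁴ J·s)
f₀ = 1.3106e+15 Hz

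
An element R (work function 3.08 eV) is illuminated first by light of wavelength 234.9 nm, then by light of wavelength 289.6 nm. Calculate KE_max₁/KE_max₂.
1.8299

Using Einstein's equation: KE_max = hc/λ - φ

For λ₁ = 234.9 nm:
E₁ = hc/λ₁ = 5.2782 eV
KE₁ = E₁ - φ = 5.2782 - 3.08 = 2.1982 eV

For λ₂ = 289.6 nm:
E₂ = hc/λ₂ = 4.2812 eV
KE₂ = E₂ - φ = 4.2812 - 3.08 = 1.2012 eV

Ratio: KE₁/KE₂ = 2.1982/1.2012 = 1.8299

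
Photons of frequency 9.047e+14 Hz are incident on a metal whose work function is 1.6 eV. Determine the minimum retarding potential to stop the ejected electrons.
2.1415 V

The stopping potential V_s satisfies: eV_s = KE_max

First, find KE_max using Einstein's equation:
E_photon = hf = (6.626×10⁻³⁴ J·s)(9.047e+14 Hz) = 3.7415 eV
KE_max = E_photon - φ = 3.7415 - 1.6 = 2.1415 eV

Since eV_s = KE_max:
V_s = KE_max/e = 2.1415 V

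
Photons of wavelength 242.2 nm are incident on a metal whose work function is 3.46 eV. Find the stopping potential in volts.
1.6591 V

The stopping potential V_s satisfies: eV_s = KE_max

First, find KE_max using Einstein's equation:
E_photon = hc/λ = 5.1191 eV
KE_max = E_photon - φ = 5.1191 - 3.46 = 1.6591 eV

Since eV_s = KE_max:
V_s = KE_max/e = 1.6591 V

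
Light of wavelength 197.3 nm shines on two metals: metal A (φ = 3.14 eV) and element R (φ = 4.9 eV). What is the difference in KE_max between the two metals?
1.7600 eV

Using KE_max = hc/λ - φ for each metal:

Photon energy: E = hc/λ = 6.2840 eV

For metal A (φ₁ = 3.14 eV):
KE₁ = E - φ₁ = 6.2840 - 3.14 = 3.1440 eV

For element R (φ₂ = 4.9 eV):
KE₂ = E - φ₂ = 6.2840 - 4.9 = 1.3840 eV

Difference:
ΔKE = KE₁ - KE₂ = 3.1440 - 1.3840 = 1.7600 eV

Note: The difference equals the difference in work functions: 4.9 - 3.14 = 1.76 eV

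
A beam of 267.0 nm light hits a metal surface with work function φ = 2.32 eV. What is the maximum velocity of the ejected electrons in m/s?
9.0408e+05 m/s

First, find the maximum kinetic energy:
E_photon = hc/λ = 4.6436 eV
KE_max = E_photon - φ = 4.6436 - 2.32 = 2.3236 eV

Convert to Joules: KE_max = 2.3236 × 1.602×10⁻¹⁹ J = 3.7228e-19 J

Then use KE = ½mv² to find velocity:
v = √(2·KE/m) = √(2 × 3.7228e-19 J / 9.109e-31 kg)
v = 9.0408e+05 m/s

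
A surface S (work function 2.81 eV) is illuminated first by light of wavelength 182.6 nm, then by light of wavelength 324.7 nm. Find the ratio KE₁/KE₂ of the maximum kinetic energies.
3.9467

Using Einstein's equation: KE_max = hc/λ - φ

For λ₁ = 182.6 nm:
E₁ = hc/λ₁ = 6.7899 eV
KE₁ = E₁ - φ = 6.7899 - 2.81 = 3.9799 eV

For λ₂ = 324.7 nm:
E₂ = hc/λ₂ = 3.8184 eV
KE₂ = E₂ - φ = 3.8184 - 2.81 = 1.0084 eV

Ratio: KE₁/KE₂ = 3.9799/1.0084 = 3.9467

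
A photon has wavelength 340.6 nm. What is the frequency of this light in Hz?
8.8019e+14 Hz

Using the wave equation: c = fλ

Solving for frequency:
f = c/λ = (3×10⁸ m/s) / (340.6×10⁻⁹ m)
f = 8.8019e+14 Hz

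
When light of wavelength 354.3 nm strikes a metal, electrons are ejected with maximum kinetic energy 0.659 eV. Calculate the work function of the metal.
2.84 eV

From Einstein's photoelectric equation: KE_max = hf - φ = hc/λ - φ

Rearranging for φ:
φ = hc/λ - KE_max

Calculate photon energy:
E_photon = hc/λ = 3.4994 eV

Therefore:
φ = 3.4994 - 0.659 = 2.84 eV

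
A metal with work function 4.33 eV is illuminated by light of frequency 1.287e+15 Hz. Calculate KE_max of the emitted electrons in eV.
0.9926 eV

Using Einstein's photoelectric equation: KE_max = hf - φ

First, calculate the photon energy:
E_photon = hf = (6.626×10⁻³⁴ J·s)(1.287e+15 Hz)
E_photon = 5.3226 eV

Then, the maximum kinetic energy:
KE_max = E_photon - φ = 5.3226 eV - 4.33 eV = 0.9926 eV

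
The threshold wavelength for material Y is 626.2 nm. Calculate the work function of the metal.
1.98 eV

At the threshold wavelength, photon energy equals work function:
φ = hc/λ₀

Calculating:
φ = (6.626×10⁻³⁴ J·s)(3×10⁸ m/s) / (626.2×10⁻⁹ m)
φ = 1.98 eV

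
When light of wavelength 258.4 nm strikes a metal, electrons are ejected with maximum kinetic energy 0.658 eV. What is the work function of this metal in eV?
4.14 eV

From Einstein's photoelectric equation: KE_max = hf - φ = hc/λ - φ

Rearranging for φ:
φ = hc/λ - KE_max

Calculate photon energy:
E_photon = hc/λ = 4.7982 eV

Therefore:
φ = 4.7982 - 0.658 = 4.14 eV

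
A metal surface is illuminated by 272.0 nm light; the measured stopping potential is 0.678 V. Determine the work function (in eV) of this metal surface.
3.88 eV

The stopping potential gives the maximum kinetic energy: KE_max = eV_s = 0.678 eV

From Einstein's photoelectric equation: KE_max = hc/λ - φ
Rearranging: φ = hc/λ - KE_max

Calculate photon energy:
E_photon = hc/λ = (6.626×10⁻³⁴ J·s)(3×10⁸ m/s) / (272.0×10⁻⁹ m) = 4.5582 eV

Therefore:
φ = 4.5582 - 0.678 = 3.88 eV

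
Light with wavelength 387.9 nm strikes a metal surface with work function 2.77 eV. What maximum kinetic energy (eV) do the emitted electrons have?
0.4263 eV

Using Einstein's photoelectric equation: KE_max = hf - φ = hc/λ - φ

First, calculate the photon energy:
E_photon = hc/λ = (6.626×10⁻³⁴ J·s)(3×10⁸ m/s) / (387.9×10⁻⁹ m)
E_photon = 3.1963 eV

Then, the maximum kinetic energy:
KE_max = E_photon - φ = 3.1963 eV - 2.77 eV = 0.4263 eV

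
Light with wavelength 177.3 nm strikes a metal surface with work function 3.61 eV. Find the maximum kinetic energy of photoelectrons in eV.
3.3829 eV

Using Einstein's photoelectric equation: KE_max = hf - φ = hc/λ - φ

First, calculate the photon energy:
E_photon = hc/λ = (6.626×10⁻³⁴ J·s)(3×10⁸ m/s) / (177.3×10⁻⁹ m)
E_photon = 6.9929 eV

Then, the maximum kinetic energy:
KE_max = E_photon - φ = 6.9929 eV - 3.61 eV = 3.3829 eV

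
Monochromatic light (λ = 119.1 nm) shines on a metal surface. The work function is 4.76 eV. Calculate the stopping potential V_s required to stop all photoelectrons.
5.6501 V

The stopping potential V_s satisfies: eV_s = KE_max

First, find KE_max using Einstein's equation:
E_photon = hc/λ = 10.4101 eV
KE_max = E_photon - φ = 10.4101 - 4.76 = 5.6501 eV

Since eV_s = KE_max:
V_s = KE_max/e = 5.6501 V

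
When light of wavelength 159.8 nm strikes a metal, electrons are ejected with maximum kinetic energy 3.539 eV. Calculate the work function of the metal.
4.22 eV

From Einstein's photoelectric equation: KE_max = hf - φ = hc/λ - φ

Rearranging for φ:
φ = hc/λ - KE_max

Calculate photon energy:
E_photon = hc/λ = 7.7587 eV

Therefore:
φ = 7.7587 - 3.539 = 4.22 eV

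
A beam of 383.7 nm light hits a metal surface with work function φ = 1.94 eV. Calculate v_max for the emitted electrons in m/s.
6.7396e+05 m/s

First, find the maximum kinetic energy:
E_photon = hc/λ = 3.2313 eV
KE_max = E_photon - φ = 3.2313 - 1.94 = 1.2913 eV

Convert to Joules: KE_max = 1.2913 × 1.602×10⁻¹⁹ J = 2.0689e-19 J

Then use KE = ½mv² to find velocity:
v = √(2·KE/m) = √(2 × 2.0689e-19 J / 9.109e-31 kg)
v = 6.7396e+05 m/s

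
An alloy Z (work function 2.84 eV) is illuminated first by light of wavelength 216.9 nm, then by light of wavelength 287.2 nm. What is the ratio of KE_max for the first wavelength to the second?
1.9473

Using Einstein's equation: KE_max = hc/λ - φ

For λ₁ = 216.9 nm:
E₁ = hc/λ₁ = 5.7162 eV
KE₁ = E₁ - φ = 5.7162 - 2.84 = 2.8762 eV

For λ₂ = 287.2 nm:
E₂ = hc/λ₂ = 4.3170 eV
KE₂ = E₂ - φ = 4.3170 - 2.84 = 1.4770 eV

Ratio: KE₁/KE₂ = 2.8762/1.4770 = 1.9473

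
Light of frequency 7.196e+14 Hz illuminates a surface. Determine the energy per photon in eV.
2.9760 eV

Using E = hf:

E = hf = (6.626×10⁻³⁴ J·s)(7.196e+14 Hz)
E = 2.9760 eV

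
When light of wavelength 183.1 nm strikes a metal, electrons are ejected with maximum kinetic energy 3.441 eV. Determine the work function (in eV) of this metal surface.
3.33 eV

From Einstein's photoelectric equation: KE_max = hf - φ = hc/λ - φ

Rearranging for φ:
φ = hc/λ - KE_max

Calculate photon energy:
E_photon = hc/λ = 6.7714 eV

Therefore:
φ = 6.7714 - 3.441 = 3.33 eV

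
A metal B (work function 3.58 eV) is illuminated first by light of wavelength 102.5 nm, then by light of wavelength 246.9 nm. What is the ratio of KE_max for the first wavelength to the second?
5.9072

Using Einstein's equation: KE_max = hc/λ - φ

For λ₁ = 102.5 nm:
E₁ = hc/λ₁ = 12.0960 eV
KE₁ = E₁ - φ = 12.0960 - 3.58 = 8.5160 eV

For λ₂ = 246.9 nm:
E₂ = hc/λ₂ = 5.0216 eV
KE₂ = E₂ - φ = 5.0216 - 3.58 = 1.4416 eV

Ratio: KE₁/KE₂ = 8.5160/1.4416 = 5.9072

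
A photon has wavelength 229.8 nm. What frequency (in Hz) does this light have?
1.3046e+15 Hz

Using the wave equation: c = fλ

Solving for frequency:
f = c/λ = (3×10⁸ m/s) / (229.8×10⁻⁹ m)
f = 1.3046e+15 Hz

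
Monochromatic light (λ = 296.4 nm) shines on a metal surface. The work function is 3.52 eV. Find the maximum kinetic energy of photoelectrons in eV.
0.6630 eV

Using Einstein's photoelectric equation: KE_max = hf - φ = hc/λ - φ

First, calculate the photon energy:
E_photon = hc/λ = (6.626×10⁻³⁴ J·s)(3×10⁸ m/s) / (296.4×10⁻⁹ m)
E_photon = 4.1830 eV

Then, the maximum kinetic energy:
KE_max = E_photon - φ = 4.1830 eV - 3.52 eV = 0.6630 eV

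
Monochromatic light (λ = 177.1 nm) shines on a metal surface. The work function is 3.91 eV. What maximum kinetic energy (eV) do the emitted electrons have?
3.0908 eV

Using Einstein's photoelectric equation: KE_max = hf - φ = hc/λ - φ

First, calculate the photon energy:
E_photon = hc/λ = (6.626×10⁻³⁴ J·s)(3×10⁸ m/s) / (177.1×10⁻⁹ m)
E_photon = 7.0008 eV

Then, the maximum kinetic energy:
KE_max = E_photon - φ = 7.0008 eV - 3.91 eV = 3.0908 eV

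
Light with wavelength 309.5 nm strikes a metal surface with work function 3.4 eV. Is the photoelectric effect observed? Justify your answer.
Yes

For photoemission, the photon energy must exceed the work function.

Photon energy: E = hc/λ = 4.0060 eV
Work function: φ = 3.4 eV

Since E_photon (4.0060 eV) > φ (3.4 eV), photoemission WILL occur.
The threshold wavelength is λ₀ = hc/φ = 364.7 nm.
Since 309.5 nm < 364.7 nm, the light has sufficient energy.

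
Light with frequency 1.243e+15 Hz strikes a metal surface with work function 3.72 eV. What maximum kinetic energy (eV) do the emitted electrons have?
1.4206 eV

Using Einstein's photoelectric equation: KE_max = hf - φ

First, calculate the photon energy:
E_photon = hf = (6.626×10⁻³⁴ J·s)(1.243e+15 Hz)
E_photon = 5.1406 eV

Then, the maximum kinetic energy:
KE_max = E_photon - φ = 5.1406 eV - 3.72 eV = 1.4206 eV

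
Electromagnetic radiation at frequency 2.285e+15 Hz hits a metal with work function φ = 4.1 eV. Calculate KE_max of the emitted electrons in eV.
5.3500 eV

Using Einstein's photoelectric equation: KE_max = hf - φ

First, calculate the photon energy:
E_photon = hf = (6.626×10⁻³⁴ J·s)(2.285e+15 Hz)
E_photon = 9.4500 eV

Then, the maximum kinetic energy:
KE_max = E_photon - φ = 9.4500 eV - 4.1 eV = 5.3500 eV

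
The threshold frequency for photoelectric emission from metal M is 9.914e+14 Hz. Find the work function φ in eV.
4.10 eV

At the threshold frequency, photon energy equals work function:
φ = hf₀

Calculating:
φ = (6.626×10⁻³⁴ J·s)(9.914e+14 Hz)
φ = 4.10 eV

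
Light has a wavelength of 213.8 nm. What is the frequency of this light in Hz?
1.4022e+15 Hz

Using the wave equation: c = fλ

Solving for frequency:
f = c/λ = (3×10⁸ m/s) / (213.8×10⁻⁹ m)
f = 1.4022e+15 Hz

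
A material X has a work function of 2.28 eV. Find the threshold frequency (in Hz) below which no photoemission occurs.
5.5130e+14 Hz

The threshold frequency is when the photon energy equals the work function:
hf₀ = φ

Solving for f₀:
f₀ = φ/h = (2.28 eV × 1.602×10⁻¹⁹ J/eV) / (6.626×10⁻³⁴ J·s)
f₀ = 5.5130e+14 Hz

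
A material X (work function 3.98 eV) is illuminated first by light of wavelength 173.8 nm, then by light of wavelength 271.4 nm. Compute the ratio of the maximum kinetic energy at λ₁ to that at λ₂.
5.3606

Using Einstein's equation: KE_max = hc/λ - φ

For λ₁ = 173.8 nm:
E₁ = hc/λ₁ = 7.1337 eV
KE₁ = E₁ - φ = 7.1337 - 3.98 = 3.1537 eV

For λ₂ = 271.4 nm:
E₂ = hc/λ₂ = 4.5683 eV
KE₂ = E₂ - φ = 4.5683 - 3.98 = 0.5883 eV

Ratio: KE₁/KE₂ = 3.1537/0.5883 = 5.3606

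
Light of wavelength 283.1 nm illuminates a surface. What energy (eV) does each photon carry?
4.3795 eV

Using E = hf = hc/λ:

E = hc/λ = (6.626×10⁻³⁴ J·s)(3×10⁸ m/s) / (283.1×10⁻⁹ m)
E = 4.3795 eV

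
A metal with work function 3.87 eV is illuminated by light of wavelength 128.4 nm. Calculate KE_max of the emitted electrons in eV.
5.7861 eV

Using Einstein's photoelectric equation: KE_max = hf - φ = hc/λ - φ

First, calculate the photon energy:
E_photon = hc/λ = (6.626×10⁻³⁴ J·s)(3×10⁸ m/s) / (128.4×10⁻⁹ m)
E_photon = 9.6561 eV

Then, the maximum kinetic energy:
KE_max = E_photon - φ = 9.6561 eV - 3.87 eV = 5.7861 eV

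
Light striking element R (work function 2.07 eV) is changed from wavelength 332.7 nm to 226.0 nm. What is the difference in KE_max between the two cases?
1.7594 eV

Using Einstein's equation: KE_max = hc/λ - φ

For λ₁ = 332.7 nm:
KE₁ = hc/λ₁ - φ = 3.7266 - 2.07 = 1.6566 eV

For λ₂ = 226.0 nm:
KE₂ = hc/λ₂ - φ = 5.4860 - 2.07 = 3.4160 eV

Change in KE:
ΔKE = KE₂ - KE₁ = 3.4160 - 1.6566 = 1.7594 eV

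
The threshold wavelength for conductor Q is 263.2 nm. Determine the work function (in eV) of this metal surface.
4.71 eV

At the threshold wavelength, photon energy equals work function:
φ = hc/λ₀

Calculating:
φ = (6.626×10⁻³⁴ J·s)(3×10⁸ m/s) / (263.2×10⁻⁹ m)
φ = 4.71 eV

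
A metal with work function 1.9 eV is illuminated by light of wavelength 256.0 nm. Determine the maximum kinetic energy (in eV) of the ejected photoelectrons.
2.9431 eV

Using Einstein's photoelectric equation: KE_max = hf - φ = hc/λ - φ

First, calculate the photon energy:
E_photon = hc/λ = (6.626×10⁻³⁴ J·s)(3×10⁸ m/s) / (256.0×10⁻⁹ m)
E_photon = 4.8431 eV

Then, the maximum kinetic energy:
KE_max = E_photon - φ = 4.8431 eV - 1.9 eV = 2.9431 eV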